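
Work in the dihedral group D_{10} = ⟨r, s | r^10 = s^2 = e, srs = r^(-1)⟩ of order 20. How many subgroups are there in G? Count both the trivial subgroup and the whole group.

|G| = 20, so by Lagrange every subgroup order divides 20. Divisors: 1, 2, 4, 5, 10, 20.
Subgroups by order — order 1: 1; order 2: 11; order 4: 5; order 5: 1; order 10: 3; order 20: 1.
Total: 1 + 11 + 5 + 1 + 3 + 1 = 22.

22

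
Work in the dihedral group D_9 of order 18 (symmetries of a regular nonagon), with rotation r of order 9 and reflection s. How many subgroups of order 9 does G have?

1

|G| = 18 and 9 | 18, so subgroups of order 9 are possible by Lagrange.
The subgroups of order 9 are: {e, r, r^2, r^3, r^4, r^5, r^6, r^7, r^8}.
So G has 1 subgroup of order 9.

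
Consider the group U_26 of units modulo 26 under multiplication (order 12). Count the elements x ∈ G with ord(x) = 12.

4

The elements of order 12 are: 7, 11, 15, 19.
That's 4.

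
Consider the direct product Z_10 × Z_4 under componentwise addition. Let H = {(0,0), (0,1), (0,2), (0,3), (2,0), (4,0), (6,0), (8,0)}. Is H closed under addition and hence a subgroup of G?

No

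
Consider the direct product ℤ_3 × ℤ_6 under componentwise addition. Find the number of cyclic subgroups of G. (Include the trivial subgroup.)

10

A cyclic subgroup of order d is generated by each of its φ(d) elements of order d, so the cyclic subgroups of order d number (#elements of order d)/φ(d).
Cyclic subgroups by order — order 1: 1; order 2: 1; order 3: 4; order 6: 4.
Total: 10.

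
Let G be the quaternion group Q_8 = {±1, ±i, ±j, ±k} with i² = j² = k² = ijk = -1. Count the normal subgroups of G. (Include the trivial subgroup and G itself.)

G has 6 subgroups. Checking conjugation-invariance by order — order 1: 1/1 normal; order 2: 1/1 normal; order 4: 3/3 normal; order 8: 1/1 normal.
Total normal subgroups: 6.

6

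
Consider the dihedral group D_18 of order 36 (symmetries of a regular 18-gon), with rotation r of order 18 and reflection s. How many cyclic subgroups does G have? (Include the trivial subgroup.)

24

A cyclic subgroup of order d is generated by each of its φ(d) elements of order d, so the cyclic subgroups of order d number (#elements of order d)/φ(d).
Cyclic subgroups by order — order 1: 1; order 2: 19; order 3: 1; order 6: 1; order 9: 1; order 18: 1.
Total: 24.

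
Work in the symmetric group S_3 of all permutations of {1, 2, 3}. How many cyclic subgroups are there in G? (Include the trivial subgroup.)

5

Group the elements of G by the cyclic subgroup they generate; each cyclic subgroup of order d accounts for φ(d) elements.
Cyclic subgroups by order — order 1: 1; order 2: 3; order 3: 1.
Total: 5.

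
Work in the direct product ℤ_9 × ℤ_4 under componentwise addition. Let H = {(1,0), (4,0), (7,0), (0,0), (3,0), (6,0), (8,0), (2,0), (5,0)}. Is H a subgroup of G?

Yes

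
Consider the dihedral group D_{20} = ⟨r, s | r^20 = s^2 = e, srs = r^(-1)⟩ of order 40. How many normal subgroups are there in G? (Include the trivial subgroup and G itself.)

9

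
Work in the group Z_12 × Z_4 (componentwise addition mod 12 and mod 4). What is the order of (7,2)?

The order of (7,2) in Z_12 × Z_4 is lcm(ord(7) in Z_12, ord(2) in Z_4).
ord(7) = 12 and ord(2) = 2, so |⟨(7,2)⟩| = lcm(12, 2) = 12.

12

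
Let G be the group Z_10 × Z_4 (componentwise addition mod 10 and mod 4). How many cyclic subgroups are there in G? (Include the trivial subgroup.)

12

A cyclic subgroup of order d is generated by each of its φ(d) elements of order d, so the cyclic subgroups of order d number (#elements of order d)/φ(d).
Cyclic subgroups by order — order 1: 1; order 2: 3; order 4: 2; order 5: 1; order 10: 3; order 20: 2.
Total: 12.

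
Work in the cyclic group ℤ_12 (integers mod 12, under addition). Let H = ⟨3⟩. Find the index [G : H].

3

|⟨3⟩| = 4 and |G| = 12.
By Lagrange, [G : H] = |G|/|H| = 12/4 = 3.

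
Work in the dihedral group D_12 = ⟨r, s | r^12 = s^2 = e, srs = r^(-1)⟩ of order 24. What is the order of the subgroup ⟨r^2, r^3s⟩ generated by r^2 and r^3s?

12

|⟨r^2⟩| = 6 and |⟨r^3s⟩| = 2, so |H| is a multiple of lcm(6, 2) = 6 and divides |G| = 24.
Closing under the operation: H = {e, r^2, r^4, r^6, r^8, r^10, rs, r^3s, r^5s, r^7s, r^9s, r^11s}, so |H| = 12.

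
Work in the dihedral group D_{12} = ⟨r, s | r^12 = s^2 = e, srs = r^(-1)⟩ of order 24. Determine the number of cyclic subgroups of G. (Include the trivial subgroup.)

Each element a generates a cyclic subgroup ⟨a⟩; distinct elements may generate the same one (a cyclic group of order d has φ(d) generators).
Cyclic subgroups by order — order 1: 1; order 2: 13; order 3: 1; order 4: 1; order 6: 1; order 12: 1.
Total: 18.

18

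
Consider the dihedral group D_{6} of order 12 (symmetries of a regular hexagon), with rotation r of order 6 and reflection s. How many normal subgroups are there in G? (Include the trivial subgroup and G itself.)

7

G has 16 subgroups. Checking conjugation-invariance by order — order 1: 1/1 normal; order 2: 1/7 normal; order 3: 1/1 normal; order 4: 0/3 normal; order 6: 3/3 normal; order 12: 1/1 normal.
Total normal subgroups: 7.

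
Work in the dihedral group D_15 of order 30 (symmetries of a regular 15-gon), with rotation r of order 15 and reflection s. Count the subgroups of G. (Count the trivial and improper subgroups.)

28

|G| = 30, so by Lagrange every subgroup order divides 30. Divisors: 1, 2, 3, 5, 6, 10, 15, 30.
Subgroups by order — order 1: 1; order 2: 15; order 3: 1; order 5: 1; order 6: 5; order 10: 3; order 15: 1; order 30: 1.
Total: 1 + 15 + 1 + 1 + 5 + 3 + 1 + 1 = 28.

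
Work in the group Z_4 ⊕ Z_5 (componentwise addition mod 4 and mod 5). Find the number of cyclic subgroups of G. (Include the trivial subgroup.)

6

A cyclic subgroup of order d is generated by each of its φ(d) elements of order d, so the cyclic subgroups of order d number (#elements of order d)/φ(d).
Cyclic subgroups by order — order 1: 1; order 2: 1; order 4: 1; order 5: 1; order 10: 1; order 20: 1.
Total: 6.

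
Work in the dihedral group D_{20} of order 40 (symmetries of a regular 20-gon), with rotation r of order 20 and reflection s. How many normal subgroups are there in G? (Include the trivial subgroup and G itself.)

G has 48 subgroups. Checking conjugation-invariance by order — order 1: 1/1 normal; order 2: 1/21 normal; order 4: 1/11 normal; order 5: 1/1 normal; order 8: 0/5 normal; order 10: 1/5 normal; order 20: 3/3 normal; order 40: 1/1 normal.
Total normal subgroups: 9.

9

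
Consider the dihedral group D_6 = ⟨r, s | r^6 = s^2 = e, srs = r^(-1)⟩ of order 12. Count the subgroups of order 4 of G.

|G| = 12 and 4 | 12, so subgroups of order 4 are possible by Lagrange.
The subgroups of order 4 are: {e, r^3, r^2s, r^5s}; {e, r^3, s, r^3s}; {e, r^3, rs, r^4s}.
So G has 3 subgroups of order 4.

3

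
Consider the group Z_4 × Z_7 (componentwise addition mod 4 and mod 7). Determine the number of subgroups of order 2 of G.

1

|G| = 28 and 2 | 28, so subgroups of order 2 are possible by Lagrange.
The subgroups of order 2 are: {(0,0), (2,0)}.
So G has 1 subgroup of order 2.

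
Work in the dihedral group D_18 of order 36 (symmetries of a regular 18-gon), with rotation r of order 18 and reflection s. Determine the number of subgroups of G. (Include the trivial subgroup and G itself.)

45

|G| = 36, so by Lagrange every subgroup order divides 36. Divisors: 1, 2, 3, 4, 6, 9, 12, 18, 36.
Subgroups by order — order 1: 1; order 2: 19; order 3: 1; order 4: 9; order 6: 7; order 9: 1; order 12: 3; order 18: 3; order 36: 1.
Total: 1 + 19 + 1 + 9 + 7 + 1 + 3 + 3 + 1 = 45.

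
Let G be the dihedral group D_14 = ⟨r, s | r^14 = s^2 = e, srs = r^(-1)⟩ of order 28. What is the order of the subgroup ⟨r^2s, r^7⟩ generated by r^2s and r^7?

|⟨r^2s⟩| = 2 and |⟨r^7⟩| = 2, so |H| is a multiple of lcm(2, 2) = 2 and divides |G| = 28.
Closing under the operation: H = {e, r^7, r^2s, r^9s}, so |H| = 4.

4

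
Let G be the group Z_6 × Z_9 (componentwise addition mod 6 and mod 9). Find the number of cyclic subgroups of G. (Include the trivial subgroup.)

A cyclic subgroup of order d is generated by each of its φ(d) elements of order d, so the cyclic subgroups of order d number (#elements of order d)/φ(d).
Cyclic subgroups by order — order 1: 1; order 2: 1; order 3: 4; order 6: 4; order 9: 3; order 18: 3.
Total: 16.

16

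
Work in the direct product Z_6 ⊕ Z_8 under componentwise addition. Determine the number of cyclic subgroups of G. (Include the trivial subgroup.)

16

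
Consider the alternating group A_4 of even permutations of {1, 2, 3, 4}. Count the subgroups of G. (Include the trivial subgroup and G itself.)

10

|G| = 12, so by Lagrange every subgroup order divides 12. Divisors: 1, 2, 3, 4, 6, 12.
Subgroups by order — order 1: 1; order 2: 3; order 3: 4; order 4: 1; order 6: 0; order 12: 1.
Total: 1 + 3 + 4 + 1 + 0 + 1 = 10.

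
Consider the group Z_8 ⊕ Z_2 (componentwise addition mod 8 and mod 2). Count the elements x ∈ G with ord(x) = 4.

4

An element (a,b) has order lcm(ord(a), ord(b)); count pairs with lcm equal to 4.
Enumerating gives 4 such elements.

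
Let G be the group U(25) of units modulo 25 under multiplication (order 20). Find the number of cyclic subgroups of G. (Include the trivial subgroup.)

Each element a generates a cyclic subgroup ⟨a⟩; distinct elements may generate the same one (a cyclic group of order d has φ(d) generators).
Cyclic subgroups by order — order 1: 1; order 2: 1; order 4: 1; order 5: 1; order 10: 1; order 20: 1.
Total: 6.

6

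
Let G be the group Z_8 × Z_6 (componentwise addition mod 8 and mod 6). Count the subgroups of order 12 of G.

|G| = 48 and 12 | 48, so subgroups of order 12 are possible by Lagrange.
The subgroups of order 12 are: {(0,0), (0,1), (0,2), (0,3), (0,4), (0,5), (4,0), (4,1), (4,2), (4,3), (4,4), (4,5)}; {(0,0), (0,2), (0,4), (2,0), (2,2), (2,4), (4,0), (4,2), (4,4), (6,0), (6,2), (6,4)}; {(0,0), (0,2), (0,4), (2,1), (2,3), (2,5), (4,0), (4,2), (4,4), (6,1), (6,3), (6,5)}.
So G has 3 subgroups of order 12.

3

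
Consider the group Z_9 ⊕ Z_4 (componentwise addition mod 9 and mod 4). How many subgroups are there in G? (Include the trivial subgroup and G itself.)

|G| = 36, so by Lagrange every subgroup order divides 36. Divisors: 1, 2, 3, 4, 6, 9, 12, 18, 36.
Subgroups by order — order 1: 1; order 2: 1; order 3: 1; order 4: 1; order 6: 1; order 9: 1; order 12: 1; order 18: 1; order 36: 1.
Total: 1 + 1 + 1 + 1 + 1 + 1 + 1 + 1 + 1 = 9.

9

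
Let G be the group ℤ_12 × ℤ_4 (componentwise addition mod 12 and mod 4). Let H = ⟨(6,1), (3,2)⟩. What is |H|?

16

|⟨(6,1)⟩| = 4 and |⟨(3,2)⟩| = 4, so |H| is a multiple of lcm(4, 4) = 4 and divides |G| = 48.
Closing under the operation: H = {(0,0), (0,1), (0,2), (0,3), (3,0), (3,1), (3,2), (3,3), (6,0), (6,1), (6,2), (6,3), (9,0), (9,1), (9,2), (9,3)}, so |H| = 16.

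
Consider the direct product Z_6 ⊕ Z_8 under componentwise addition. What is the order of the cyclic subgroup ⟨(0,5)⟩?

8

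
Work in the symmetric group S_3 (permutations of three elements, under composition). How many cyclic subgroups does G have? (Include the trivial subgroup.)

5

A cyclic subgroup of order d is generated by each of its φ(d) elements of order d, so the cyclic subgroups of order d number (#elements of order d)/φ(d).
Cyclic subgroups by order — order 1: 1; order 2: 3; order 3: 1.
Total: 5.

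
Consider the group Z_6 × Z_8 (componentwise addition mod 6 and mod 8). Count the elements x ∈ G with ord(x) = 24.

16

An element (a,b) has order lcm(ord(a), ord(b)); count pairs with lcm equal to 24.
Enumerating gives 16 such elements.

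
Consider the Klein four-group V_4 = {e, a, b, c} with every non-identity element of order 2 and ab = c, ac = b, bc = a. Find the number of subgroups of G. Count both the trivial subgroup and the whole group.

|G| = 4, so by Lagrange every subgroup order divides 4. Divisors: 1, 2, 4.
Subgroups by order — order 1: 1; order 2: 3; order 4: 1.
Total: 1 + 3 + 1 = 5.

5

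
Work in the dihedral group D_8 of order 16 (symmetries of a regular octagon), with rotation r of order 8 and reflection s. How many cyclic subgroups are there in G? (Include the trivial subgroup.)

12

Each element a generates a cyclic subgroup ⟨a⟩; distinct elements may generate the same one (a cyclic group of order d has φ(d) generators).
Cyclic subgroups by order — order 1: 1; order 2: 9; order 4: 1; order 8: 1.
Total: 12.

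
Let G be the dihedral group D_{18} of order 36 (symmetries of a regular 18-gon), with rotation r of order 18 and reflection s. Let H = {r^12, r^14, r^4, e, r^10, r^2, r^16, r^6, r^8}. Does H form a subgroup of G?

Yes

|H| = 9 divides |G| = 36, consistent with Lagrange.
H contains the identity, every element's inverse is in H, and H is closed under ·: it is a subgroup.
In fact H = ⟨r^4⟩.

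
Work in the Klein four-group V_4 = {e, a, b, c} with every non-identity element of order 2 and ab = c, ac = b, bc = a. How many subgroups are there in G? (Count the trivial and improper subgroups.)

5

|G| = 4, so by Lagrange every subgroup order divides 4. Divisors: 1, 2, 4.
Subgroups by order — order 1: 1; order 2: 3; order 4: 1.
Total: 1 + 3 + 1 = 5.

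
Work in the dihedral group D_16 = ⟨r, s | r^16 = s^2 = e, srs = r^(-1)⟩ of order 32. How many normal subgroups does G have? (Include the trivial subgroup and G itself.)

G has 36 subgroups. Checking conjugation-invariance by order — order 1: 1/1 normal; order 2: 1/17 normal; order 4: 1/9 normal; order 8: 1/5 normal; order 16: 3/3 normal; order 32: 1/1 normal.
Total normal subgroups: 8.

8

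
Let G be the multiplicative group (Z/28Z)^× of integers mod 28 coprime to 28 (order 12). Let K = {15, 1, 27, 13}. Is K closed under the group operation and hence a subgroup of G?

|K| = 4 divides |G| = 12, consistent with Lagrange.
K contains the identity, every element's inverse is in K, and K is closed under ·: it is a subgroup.

Yes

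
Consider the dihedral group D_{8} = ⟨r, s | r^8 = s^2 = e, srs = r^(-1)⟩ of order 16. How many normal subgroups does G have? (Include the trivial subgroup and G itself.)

7

G has 19 subgroups. Checking conjugation-invariance by order — order 1: 1/1 normal; order 2: 1/9 normal; order 4: 1/5 normal; order 8: 3/3 normal; order 16: 1/1 normal.
Total normal subgroups: 7.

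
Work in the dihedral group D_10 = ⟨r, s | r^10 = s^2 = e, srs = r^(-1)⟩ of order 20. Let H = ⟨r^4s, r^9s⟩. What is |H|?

4

|⟨r^4s⟩| = 2 and |⟨r^9s⟩| = 2, so |H| is a multiple of lcm(2, 2) = 2 and divides |G| = 20.
Closing under the operation: H = {e, r^5, r^4s, r^9s}, so |H| = 4.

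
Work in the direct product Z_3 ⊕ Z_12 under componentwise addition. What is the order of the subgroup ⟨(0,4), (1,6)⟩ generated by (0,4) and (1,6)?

18

|⟨(0,4)⟩| = 3 and |⟨(1,6)⟩| = 6, so |H| is a multiple of lcm(3, 6) = 6 and divides |G| = 36.
Closing under the operation: H = {(0,0), (0,2), (0,4), (0,6), (0,8), (0,10), (1,0), (1,2), (1,4), (1,6), (1,8), (1,10), (2,0), (2,2), (2,4), (2,6), (2,8), (2,10)}, so |H| = 18.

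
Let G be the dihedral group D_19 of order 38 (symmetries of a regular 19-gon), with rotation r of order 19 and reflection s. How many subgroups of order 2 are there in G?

|G| = 38 and 2 | 38, so subgroups of order 2 are possible by Lagrange.
The subgroups of order 2 are: {e, r^10s}; {e, r^11s}; {e, r^12s}; {e, r^13s}; … (19 in all).
So G has 19 subgroups of order 2.

19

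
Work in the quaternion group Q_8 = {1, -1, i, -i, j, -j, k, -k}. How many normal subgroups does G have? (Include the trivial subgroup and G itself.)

G has 6 subgroups. Checking conjugation-invariance by order — order 1: 1/1 normal; order 2: 1/1 normal; order 4: 3/3 normal; order 8: 1/1 normal.
Total normal subgroups: 6.

6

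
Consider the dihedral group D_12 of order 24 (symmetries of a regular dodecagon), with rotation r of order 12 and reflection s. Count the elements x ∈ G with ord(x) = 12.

4

The elements of order 12 are: r, r^5, r^7, r^11.
That's 4.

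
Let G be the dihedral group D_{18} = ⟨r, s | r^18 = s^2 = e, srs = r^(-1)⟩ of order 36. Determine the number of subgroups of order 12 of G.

3

|G| = 36 and 12 | 36, so subgroups of order 12 are possible by Lagrange.
The subgroups of order 12 are: {e, r^3, r^6, r^9, r^12, r^15, rs, r^4s, r^7s, r^10s, r^13s, r^16s}; {e, r^3, r^6, r^9, r^12, r^15, r^2s, r^5s, r^8s, r^11s, r^14s, r^17s}; {e, r^3, r^6, r^9, r^12, r^15, s, r^3s, r^6s, r^9s, r^12s, r^15s}.
So G has 3 subgroups of order 12.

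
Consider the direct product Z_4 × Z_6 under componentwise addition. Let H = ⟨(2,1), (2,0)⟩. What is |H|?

12

|⟨(2,1)⟩| = 6 and |⟨(2,0)⟩| = 2, so |H| is a multiple of lcm(6, 2) = 6 and divides |G| = 24.
Closing under the operation: H = {(0,0), (0,1), (0,2), (0,3), (0,4), (0,5), (2,0), (2,1), (2,2), (2,3), (2,4), (2,5)}, so |H| = 12.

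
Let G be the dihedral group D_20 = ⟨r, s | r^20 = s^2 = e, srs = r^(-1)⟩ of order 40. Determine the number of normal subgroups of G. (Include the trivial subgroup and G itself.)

G has 48 subgroups. Checking conjugation-invariance by order — order 1: 1/1 normal; order 2: 1/21 normal; order 4: 1/11 normal; order 5: 1/1 normal; order 8: 0/5 normal; order 10: 1/5 normal; order 20: 3/3 normal; order 40: 1/1 normal.
Total normal subgroups: 9.

9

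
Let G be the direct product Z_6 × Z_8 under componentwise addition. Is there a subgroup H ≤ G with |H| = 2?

Yes

2 | 48. A subgroup of order 2 is {(0,0), (0,4)}.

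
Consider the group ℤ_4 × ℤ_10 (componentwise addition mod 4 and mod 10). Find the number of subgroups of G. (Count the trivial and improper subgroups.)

|G| = 40, so by Lagrange every subgroup order divides 40. Divisors: 1, 2, 4, 5, 8, 10, 20, 40.
Subgroups by order — order 1: 1; order 2: 3; order 4: 3; order 5: 1; order 8: 1; order 10: 3; order 20: 3; order 40: 1.
Total: 1 + 3 + 3 + 1 + 1 + 3 + 3 + 1 = 16.

16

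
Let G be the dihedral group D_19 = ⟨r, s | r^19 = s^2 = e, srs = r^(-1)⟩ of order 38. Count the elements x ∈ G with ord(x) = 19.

Enumerating element orders in G gives 18 elements of order 19.

18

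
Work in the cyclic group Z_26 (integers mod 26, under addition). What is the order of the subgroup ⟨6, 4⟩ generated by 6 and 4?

13

|⟨6⟩| = 13 and |⟨4⟩| = 13, so |H| is a multiple of lcm(13, 13) = 13 and divides |G| = 26.
Closing under the operation: H = {0, 2, 4, 6, 8, 10, 12, 14, 16, 18, 20, 22, 24}, so |H| = 13.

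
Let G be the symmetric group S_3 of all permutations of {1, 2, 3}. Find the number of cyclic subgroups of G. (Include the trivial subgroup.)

5

Each element a generates a cyclic subgroup ⟨a⟩; distinct elements may generate the same one (a cyclic group of order d has φ(d) generators).
Cyclic subgroups by order — order 1: 1; order 2: 3; order 3: 1.
Total: 5.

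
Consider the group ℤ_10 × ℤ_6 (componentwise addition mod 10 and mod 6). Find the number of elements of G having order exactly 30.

24

An element (a,b) has order lcm(ord(a), ord(b)); count pairs with lcm equal to 30.
Enumerating gives 24 such elements.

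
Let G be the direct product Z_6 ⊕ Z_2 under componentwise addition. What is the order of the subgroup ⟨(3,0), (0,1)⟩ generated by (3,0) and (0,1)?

|⟨(3,0)⟩| = 2 and |⟨(0,1)⟩| = 2, so |H| is a multiple of lcm(2, 2) = 2 and divides |G| = 12.
Closing under the operation: H = {(0,0), (0,1), (3,0), (3,1)}, so |H| = 4.

4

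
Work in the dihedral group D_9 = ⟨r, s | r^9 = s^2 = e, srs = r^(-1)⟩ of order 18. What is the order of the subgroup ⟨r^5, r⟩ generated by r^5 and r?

9

|⟨r^5⟩| = 9 and |⟨r⟩| = 9, so |H| is a multiple of lcm(9, 9) = 9 and divides |G| = 18.
Closing under the operation: H = {e, r, r^2, r^3, r^4, r^5, r^6, r^7, r^8}, so |H| = 9.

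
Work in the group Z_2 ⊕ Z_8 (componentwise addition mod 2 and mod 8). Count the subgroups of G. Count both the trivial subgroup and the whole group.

11

|G| = 16, so by Lagrange every subgroup order divides 16. Divisors: 1, 2, 4, 8, 16.
Subgroups by order — order 1: 1; order 2: 3; order 4: 3; order 8: 3; order 16: 1.
Total: 1 + 3 + 3 + 3 + 1 = 11.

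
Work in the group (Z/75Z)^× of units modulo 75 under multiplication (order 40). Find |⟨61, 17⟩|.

20

|⟨61⟩| = 5 and |⟨17⟩| = 20, so |H| is a multiple of lcm(5, 20) = 20 and divides |G| = 40.
Closing under the operation: H = {1, 2, 4, 8, 16, 17, 19, 23, 31, 32, 34, 38, 46, 47, 49, 53, 61, 62, 64, 68}, so |H| = 20.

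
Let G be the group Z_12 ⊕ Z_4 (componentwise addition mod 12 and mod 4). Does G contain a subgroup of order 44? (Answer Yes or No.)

44 does not divide |G| = 48, so by Lagrange no subgroup of order 44 exists.

No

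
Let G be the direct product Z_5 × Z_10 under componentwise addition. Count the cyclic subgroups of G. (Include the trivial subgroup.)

Group the elements of G by the cyclic subgroup they generate; each cyclic subgroup of order d accounts for φ(d) elements.
Cyclic subgroups by order — order 1: 1; order 2: 1; order 5: 6; order 10: 6.
Total: 14.

14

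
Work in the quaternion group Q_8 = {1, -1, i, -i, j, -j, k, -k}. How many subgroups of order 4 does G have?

3

|G| = 8 and 4 | 8, so subgroups of order 4 are possible by Lagrange.
The subgroups of order 4 are: {1, -1, i, -i}; {1, -1, j, -j}; {1, -1, k, -k}.
So G has 3 subgroups of order 4.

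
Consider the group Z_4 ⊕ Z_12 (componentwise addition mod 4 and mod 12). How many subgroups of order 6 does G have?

3

|G| = 48 and 6 | 48, so subgroups of order 6 are possible by Lagrange.
The subgroups of order 6 are: {(0,0), (0,2), (0,4), (0,6), (0,8), (0,10)}; {(0,0), (0,4), (0,8), (2,0), (2,4), (2,8)}; {(0,0), (0,4), (0,8), (2,2), (2,6), (2,10)}.
So G has 3 subgroups of order 6.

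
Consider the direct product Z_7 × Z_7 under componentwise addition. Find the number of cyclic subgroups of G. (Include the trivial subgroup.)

Each element a generates a cyclic subgroup ⟨a⟩; distinct elements may generate the same one (a cyclic group of order d has φ(d) generators).
Cyclic subgroups by order — order 1: 1; order 7: 8.
Total: 9.

9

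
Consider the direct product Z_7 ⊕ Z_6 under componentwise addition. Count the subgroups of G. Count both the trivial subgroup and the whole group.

8

|G| = 42, so by Lagrange every subgroup order divides 42. Divisors: 1, 2, 3, 6, 7, 14, 21, 42.
Subgroups by order — order 1: 1; order 2: 1; order 3: 1; order 6: 1; order 7: 1; order 14: 1; order 21: 1; order 42: 1.
Total: 1 + 1 + 1 + 1 + 1 + 1 + 1 + 1 = 8.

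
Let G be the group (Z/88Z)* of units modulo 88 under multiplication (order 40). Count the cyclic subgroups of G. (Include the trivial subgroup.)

A cyclic subgroup of order d is generated by each of its φ(d) elements of order d, so the cyclic subgroups of order d number (#elements of order d)/φ(d).
Cyclic subgroups by order — order 1: 1; order 2: 7; order 5: 1; order 10: 7.
Total: 16.

16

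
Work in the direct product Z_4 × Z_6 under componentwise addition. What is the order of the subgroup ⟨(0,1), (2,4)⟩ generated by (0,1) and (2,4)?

12

|⟨(0,1)⟩| = 6 and |⟨(2,4)⟩| = 6, so |H| is a multiple of lcm(6, 6) = 6 and divides |G| = 24.
Closing under the operation: H = {(0,0), (0,1), (0,2), (0,3), (0,4), (0,5), (2,0), (2,1), (2,2), (2,3), (2,4), (2,5)}, so |H| = 12.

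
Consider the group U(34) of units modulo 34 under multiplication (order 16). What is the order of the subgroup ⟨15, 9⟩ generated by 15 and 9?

|⟨15⟩| = 8 and |⟨9⟩| = 8, so |H| is a multiple of lcm(8, 8) = 8 and divides |G| = 16.
Closing under the operation: H = {1, 9, 13, 15, 19, 21, 25, 33}, so |H| = 8.

8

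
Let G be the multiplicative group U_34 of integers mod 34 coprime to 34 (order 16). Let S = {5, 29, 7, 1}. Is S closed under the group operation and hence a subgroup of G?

29 ∈ S but its inverse 27 ∉ S, so S is not a subgroup.

No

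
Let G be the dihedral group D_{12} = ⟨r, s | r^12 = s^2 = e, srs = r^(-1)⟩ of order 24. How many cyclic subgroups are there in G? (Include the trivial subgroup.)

A cyclic subgroup of order d is generated by each of its φ(d) elements of order d, so the cyclic subgroups of order d number (#elements of order d)/φ(d).
Cyclic subgroups by order — order 1: 1; order 2: 13; order 3: 1; order 4: 1; order 6: 1; order 12: 1.
Total: 18.

18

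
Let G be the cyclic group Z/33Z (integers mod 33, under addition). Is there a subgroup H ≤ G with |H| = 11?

11 | 33. A subgroup of order 11 is {0, 3, 6, 9, 12, 15, 18, 21, 24, 27, 30}.

Yes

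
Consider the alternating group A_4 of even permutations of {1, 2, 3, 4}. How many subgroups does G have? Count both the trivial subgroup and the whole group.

|G| = 12, so by Lagrange every subgroup order divides 12. Divisors: 1, 2, 3, 4, 6, 12.
Subgroups by order — order 1: 1; order 2: 3; order 3: 4; order 4: 1; order 6: 0; order 12: 1.
Total: 1 + 3 + 4 + 1 + 0 + 1 = 10.

10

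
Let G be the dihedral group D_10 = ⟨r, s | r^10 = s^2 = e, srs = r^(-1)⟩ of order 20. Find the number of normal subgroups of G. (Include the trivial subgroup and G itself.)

7

G has 22 subgroups. Checking conjugation-invariance by order — order 1: 1/1 normal; order 2: 1/11 normal; order 4: 0/5 normal; order 5: 1/1 normal; order 10: 3/3 normal; order 20: 1/1 normal.
Total normal subgroups: 7.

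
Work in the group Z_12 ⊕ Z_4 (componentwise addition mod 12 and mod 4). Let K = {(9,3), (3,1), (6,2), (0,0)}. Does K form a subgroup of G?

|K| = 4 divides |G| = 48, consistent with Lagrange.
K contains the identity, every element's inverse is in K, and K is closed under +: it is a subgroup.
In fact K = ⟨(3,1)⟩.

Yes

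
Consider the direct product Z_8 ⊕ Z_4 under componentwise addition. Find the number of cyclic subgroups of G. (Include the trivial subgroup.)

14

Each element a generates a cyclic subgroup ⟨a⟩; distinct elements may generate the same one (a cyclic group of order d has φ(d) generators).
Cyclic subgroups by order — order 1: 1; order 2: 3; order 4: 6; order 8: 4.
Total: 14.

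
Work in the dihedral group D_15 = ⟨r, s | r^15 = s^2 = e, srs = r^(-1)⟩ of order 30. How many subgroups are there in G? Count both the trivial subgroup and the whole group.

|G| = 30, so by Lagrange every subgroup order divides 30. Divisors: 1, 2, 3, 5, 6, 10, 15, 30.
Subgroups by order — order 1: 1; order 2: 15; order 3: 1; order 5: 1; order 6: 5; order 10: 3; order 15: 1; order 30: 1.
Total: 1 + 15 + 1 + 1 + 5 + 3 + 1 + 1 = 28.

28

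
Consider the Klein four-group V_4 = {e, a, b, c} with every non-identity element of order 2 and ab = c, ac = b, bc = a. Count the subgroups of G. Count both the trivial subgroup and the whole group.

|G| = 4, so by Lagrange every subgroup order divides 4. Divisors: 1, 2, 4.
Subgroups by order — order 1: 1; order 2: 3; order 4: 1.
Total: 1 + 3 + 1 = 5.

5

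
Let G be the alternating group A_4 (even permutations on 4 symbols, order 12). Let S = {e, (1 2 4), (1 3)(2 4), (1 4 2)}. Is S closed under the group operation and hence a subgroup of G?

No

Closure fails: (1 2 4) ∘ (1 3)(2 4) = (1 3 2) ∉ S. So S is not a subgroup.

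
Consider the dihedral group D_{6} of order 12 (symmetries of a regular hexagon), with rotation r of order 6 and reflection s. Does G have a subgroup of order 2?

Yes

2 | 12. A subgroup of order 2 is {e, r^2s}.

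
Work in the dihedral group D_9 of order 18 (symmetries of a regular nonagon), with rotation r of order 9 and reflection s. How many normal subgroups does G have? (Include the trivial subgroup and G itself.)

4

G has 16 subgroups. Checking conjugation-invariance by order — order 1: 1/1 normal; order 2: 0/9 normal; order 3: 1/1 normal; order 6: 0/3 normal; order 9: 1/1 normal; order 18: 1/1 normal.
Total normal subgroups: 4.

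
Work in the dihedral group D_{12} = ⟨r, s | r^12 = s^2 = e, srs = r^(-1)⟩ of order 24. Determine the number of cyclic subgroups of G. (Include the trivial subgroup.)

18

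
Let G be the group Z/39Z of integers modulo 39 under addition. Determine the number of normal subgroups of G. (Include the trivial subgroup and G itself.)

G is abelian, so every subgroup is normal.
G has 4 subgroups in total, hence 4 normal subgroups.

4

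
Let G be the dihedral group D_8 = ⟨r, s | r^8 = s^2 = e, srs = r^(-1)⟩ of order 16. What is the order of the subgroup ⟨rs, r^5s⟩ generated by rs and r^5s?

|⟨rs⟩| = 2 and |⟨r^5s⟩| = 2, so |H| is a multiple of lcm(2, 2) = 2 and divides |G| = 16.
Closing under the operation: H = {e, r^4, rs, r^5s}, so |H| = 4.

4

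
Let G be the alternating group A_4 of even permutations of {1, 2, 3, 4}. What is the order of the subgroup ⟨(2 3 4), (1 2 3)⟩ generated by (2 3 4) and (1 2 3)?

12

|⟨(2 3 4)⟩| = 3 and |⟨(1 2 3)⟩| = 3, so |H| is a multiple of lcm(3, 3) = 3 and divides |G| = 12.
Closing {(2 3 4), (1 2 3)} under the group operation gives all of G, so |H| = 12.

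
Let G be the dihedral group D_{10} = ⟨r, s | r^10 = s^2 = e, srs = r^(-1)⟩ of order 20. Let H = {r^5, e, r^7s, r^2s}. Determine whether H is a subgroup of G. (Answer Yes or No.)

|H| = 4 divides |G| = 20, consistent with Lagrange.
H contains the identity, every element's inverse is in H, and H is closed under ·: it is a subgroup.

Yes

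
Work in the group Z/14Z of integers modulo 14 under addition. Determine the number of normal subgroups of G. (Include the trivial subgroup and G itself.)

4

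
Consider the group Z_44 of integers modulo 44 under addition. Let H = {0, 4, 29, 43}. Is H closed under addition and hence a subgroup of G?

43 ∈ H but its inverse 1 ∉ H, so H is not a subgroup.

No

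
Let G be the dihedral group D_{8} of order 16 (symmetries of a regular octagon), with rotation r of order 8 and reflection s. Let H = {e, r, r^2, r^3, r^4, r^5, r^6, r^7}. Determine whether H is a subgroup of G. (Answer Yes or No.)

Yes

|H| = 8 divides |G| = 16, consistent with Lagrange.
H contains the identity, every element's inverse is in H, and H is closed under ·: it is a subgroup.
In fact H = ⟨r^7⟩.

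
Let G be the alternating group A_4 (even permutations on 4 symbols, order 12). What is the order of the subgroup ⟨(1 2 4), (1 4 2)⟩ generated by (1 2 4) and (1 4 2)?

|⟨(1 2 4)⟩| = 3 and |⟨(1 4 2)⟩| = 3, so |H| is a multiple of lcm(3, 3) = 3 and divides |G| = 12.
Closing under the operation: H = {e, (1 2 4), (1 4 2)}, so |H| = 3.

3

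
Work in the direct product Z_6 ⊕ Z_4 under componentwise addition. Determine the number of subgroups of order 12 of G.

3

|G| = 24 and 12 | 24, so subgroups of order 12 are possible by Lagrange.
The subgroups of order 12 are: {(0,0), (0,1), (0,2), (0,3), (2,0), (2,1), (2,2), (2,3), (4,0), (4,1), (4,2), (4,3)}; {(0,0), (0,2), (1,0), (1,2), (2,0), (2,2), (3,0), (3,2), (4,0), (4,2), (5,0), (5,2)}; {(0,0), (0,2), (1,1), (1,3), (2,0), (2,2), (3,1), (3,3), (4,0), (4,2), (5,1), (5,3)}.
So G has 3 subgroups of order 12.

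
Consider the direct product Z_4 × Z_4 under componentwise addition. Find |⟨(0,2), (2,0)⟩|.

4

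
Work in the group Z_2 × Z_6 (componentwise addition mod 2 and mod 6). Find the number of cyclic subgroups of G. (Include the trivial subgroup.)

A cyclic subgroup of order d is generated by each of its φ(d) elements of order d, so the cyclic subgroups of order d number (#elements of order d)/φ(d).
Cyclic subgroups by order — order 1: 1; order 2: 3; order 3: 1; order 6: 3.
Total: 8.

8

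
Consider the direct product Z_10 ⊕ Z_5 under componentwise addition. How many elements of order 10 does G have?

24

An element (a,b) has order lcm(ord(a), ord(b)); count pairs with lcm equal to 10.
Enumerating gives 24 such elements.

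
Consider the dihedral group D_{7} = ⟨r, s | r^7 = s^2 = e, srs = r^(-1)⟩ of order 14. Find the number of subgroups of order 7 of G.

1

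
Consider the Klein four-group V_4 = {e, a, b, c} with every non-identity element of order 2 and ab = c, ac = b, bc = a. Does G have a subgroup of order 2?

Yes

2 | 4. A subgroup of order 2 is {e, a}.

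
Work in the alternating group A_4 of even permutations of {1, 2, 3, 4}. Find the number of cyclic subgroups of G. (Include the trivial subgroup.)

Each element a generates a cyclic subgroup ⟨a⟩; distinct elements may generate the same one (a cyclic group of order d has φ(d) generators).
Cyclic subgroups by order — order 1: 1; order 2: 3; order 3: 4.
Total: 8.

8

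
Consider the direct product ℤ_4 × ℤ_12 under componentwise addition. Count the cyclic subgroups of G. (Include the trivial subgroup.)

20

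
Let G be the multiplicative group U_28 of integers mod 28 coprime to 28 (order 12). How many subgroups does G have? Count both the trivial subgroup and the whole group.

|G| = 12, so by Lagrange every subgroup order divides 12. Divisors: 1, 2, 3, 4, 6, 12.
Subgroups by order — order 1: 1; order 2: 3; order 3: 1; order 4: 1; order 6: 3; order 12: 1.
Total: 1 + 3 + 1 + 1 + 3 + 1 = 10.

10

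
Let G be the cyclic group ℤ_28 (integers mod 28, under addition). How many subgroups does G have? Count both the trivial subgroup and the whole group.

Subgroups of the cyclic group ℤ_28 correspond bijectively to divisors of 28.
Divisors of 28: 1, 2, 4, 7, 14, 28.
So ℤ_28 has 6 subgroups.

6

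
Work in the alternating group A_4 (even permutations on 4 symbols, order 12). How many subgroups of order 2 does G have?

|G| = 12 and 2 | 12, so subgroups of order 2 are possible by Lagrange.
The subgroups of order 2 are: {e, (1 2)(3 4)}; {e, (1 3)(2 4)}; {e, (1 4)(2 3)}.
So G has 3 subgroups of order 2.

3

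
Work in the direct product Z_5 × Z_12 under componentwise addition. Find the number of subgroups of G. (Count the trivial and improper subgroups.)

|G| = 60, so by Lagrange every subgroup order divides 60. Divisors: 1, 2, 3, 4, 5, 6, 10, 12, 15, 20, 30, 60.
Subgroups by order — order 1: 1; order 2: 1; order 3: 1; order 4: 1; order 5: 1; order 6: 1; order 10: 1; order 12: 1; order 15: 1; order 20: 1; order 30: 1; order 60: 1.
Total: 1 + 1 + 1 + 1 + 1 + 1 + 1 + 1 + 1 + 1 + 1 + 1 = 12.

12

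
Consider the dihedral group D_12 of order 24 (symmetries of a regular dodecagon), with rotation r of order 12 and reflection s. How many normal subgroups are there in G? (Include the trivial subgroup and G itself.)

9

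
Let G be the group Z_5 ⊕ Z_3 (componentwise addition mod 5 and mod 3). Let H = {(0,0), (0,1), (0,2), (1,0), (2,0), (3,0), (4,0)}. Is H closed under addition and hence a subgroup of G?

|H| = 7 does not divide |G| = 15, so by Lagrange H is not a subgroup.

No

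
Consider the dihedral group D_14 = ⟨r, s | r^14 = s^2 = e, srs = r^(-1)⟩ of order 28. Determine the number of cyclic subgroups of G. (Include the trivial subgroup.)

Group the elements of G by the cyclic subgroup they generate; each cyclic subgroup of order d accounts for φ(d) elements.
Cyclic subgroups by order — order 1: 1; order 2: 15; order 7: 1; order 14: 1.
Total: 18.

18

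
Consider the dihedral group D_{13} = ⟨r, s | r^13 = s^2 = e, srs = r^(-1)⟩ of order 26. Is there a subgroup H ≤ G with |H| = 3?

3 does not divide |G| = 26, so by Lagrange no subgroup of order 3 exists.

No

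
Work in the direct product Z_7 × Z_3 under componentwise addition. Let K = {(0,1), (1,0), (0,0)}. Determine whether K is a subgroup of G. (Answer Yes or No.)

No

(0,1) ∈ K but its inverse (0,2) ∉ K, so K is not a subgroup.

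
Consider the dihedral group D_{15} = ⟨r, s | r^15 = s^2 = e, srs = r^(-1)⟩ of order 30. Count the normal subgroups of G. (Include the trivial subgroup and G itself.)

5

G has 28 subgroups. Checking conjugation-invariance by order — order 1: 1/1 normal; order 2: 0/15 normal; order 3: 1/1 normal; order 5: 1/1 normal; order 6: 0/5 normal; order 10: 0/3 normal; order 15: 1/1 normal; order 30: 1/1 normal.
Total normal subgroups: 5.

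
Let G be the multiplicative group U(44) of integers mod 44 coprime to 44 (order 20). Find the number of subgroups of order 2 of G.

3

|G| = 20 and 2 | 20, so subgroups of order 2 are possible by Lagrange.
The subgroups of order 2 are: {1, 21}; {1, 23}; {1, 43}.
So G has 3 subgroups of order 2.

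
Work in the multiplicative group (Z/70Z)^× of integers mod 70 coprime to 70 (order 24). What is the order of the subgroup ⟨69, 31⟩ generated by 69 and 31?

12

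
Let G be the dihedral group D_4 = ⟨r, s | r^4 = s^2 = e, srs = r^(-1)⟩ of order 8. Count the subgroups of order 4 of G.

|G| = 8 and 4 | 8, so subgroups of order 4 are possible by Lagrange.
The subgroups of order 4 are: {e, r, r^2, r^3}; {e, r^2, s, r^2s}; {e, r^2, rs, r^3s}.
So G has 3 subgroups of order 4.

3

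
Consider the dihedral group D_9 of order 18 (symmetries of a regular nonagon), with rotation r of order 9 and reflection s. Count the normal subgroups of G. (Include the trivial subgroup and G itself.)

4

G has 16 subgroups. Checking conjugation-invariance by order — order 1: 1/1 normal; order 2: 0/9 normal; order 3: 1/1 normal; order 6: 0/3 normal; order 9: 1/1 normal; order 18: 1/1 normal.
Total normal subgroups: 4.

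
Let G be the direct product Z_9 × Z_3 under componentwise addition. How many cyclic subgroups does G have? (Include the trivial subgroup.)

Group the elements of G by the cyclic subgroup they generate; each cyclic subgroup of order d accounts for φ(d) elements.
Cyclic subgroups by order — order 1: 1; order 3: 4; order 9: 3.
Total: 8.

8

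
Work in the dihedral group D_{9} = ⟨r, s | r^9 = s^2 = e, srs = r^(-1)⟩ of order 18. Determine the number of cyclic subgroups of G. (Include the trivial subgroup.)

A cyclic subgroup of order d is generated by each of its φ(d) elements of order d, so the cyclic subgroups of order d number (#elements of order d)/φ(d).
Cyclic subgroups by order — order 1: 1; order 2: 9; order 3: 1; order 9: 1.
Total: 12.

12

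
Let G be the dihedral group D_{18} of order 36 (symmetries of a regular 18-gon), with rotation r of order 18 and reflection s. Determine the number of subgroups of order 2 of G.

|G| = 36 and 2 | 36, so subgroups of order 2 are possible by Lagrange.
The subgroups of order 2 are: {e, r^10s}; {e, r^11s}; {e, r^12s}; {e, r^13s}; … (19 in all).
So G has 19 subgroups of order 2.

19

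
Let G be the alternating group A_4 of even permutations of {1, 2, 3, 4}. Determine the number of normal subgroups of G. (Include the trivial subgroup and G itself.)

G has 10 subgroups. Checking conjugation-invariance by order — order 1: 1/1 normal; order 2: 0/3 normal; order 3: 0/4 normal; order 4: 1/1 normal; order 12: 1/1 normal.
Total normal subgroups: 3.

3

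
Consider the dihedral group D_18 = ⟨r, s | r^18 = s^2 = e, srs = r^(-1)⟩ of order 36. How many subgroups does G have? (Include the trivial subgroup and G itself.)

45

|G| = 36, so by Lagrange every subgroup order divides 36. Divisors: 1, 2, 3, 4, 6, 9, 12, 18, 36.
Subgroups by order — order 1: 1; order 2: 19; order 3: 1; order 4: 9; order 6: 7; order 9: 1; order 12: 3; order 18: 3; order 36: 1.
Total: 1 + 19 + 1 + 9 + 7 + 1 + 3 + 3 + 1 = 45.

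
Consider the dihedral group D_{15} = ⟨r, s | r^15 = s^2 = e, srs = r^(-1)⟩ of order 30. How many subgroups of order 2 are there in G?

15

|G| = 30 and 2 | 30, so subgroups of order 2 are possible by Lagrange.
The subgroups of order 2 are: {e, r^10s}; {e, r^11s}; {e, r^12s}; {e, r^13s}; … (15 in all).
So G has 15 subgroups of order 2.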